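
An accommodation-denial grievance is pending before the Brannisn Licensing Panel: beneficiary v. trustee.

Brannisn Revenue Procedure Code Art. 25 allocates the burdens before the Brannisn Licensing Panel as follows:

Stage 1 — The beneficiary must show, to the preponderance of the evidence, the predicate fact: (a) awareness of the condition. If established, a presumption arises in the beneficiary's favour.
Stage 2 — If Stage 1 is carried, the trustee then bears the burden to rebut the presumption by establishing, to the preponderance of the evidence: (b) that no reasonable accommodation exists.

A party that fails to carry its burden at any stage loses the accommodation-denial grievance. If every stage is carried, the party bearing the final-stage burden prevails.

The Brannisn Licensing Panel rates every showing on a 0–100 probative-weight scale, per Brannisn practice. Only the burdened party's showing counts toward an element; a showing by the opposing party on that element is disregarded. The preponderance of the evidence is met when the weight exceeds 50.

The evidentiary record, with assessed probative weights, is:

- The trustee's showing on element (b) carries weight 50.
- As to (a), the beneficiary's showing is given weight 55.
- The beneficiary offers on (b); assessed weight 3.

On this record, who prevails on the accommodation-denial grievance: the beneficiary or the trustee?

beneficiary

Stage 1 — burden on beneficiary; standard: the preponderance of the evidence (weight exceeds 50).
    (a): 55 > 50 [met]
  Stage 1 is satisfied; the onus moves to the trustee.
Stage 2 — burden on trustee; standard: the preponderance of the evidence (weight exceeds 50).
    (b): 50 (beneficiary's 3 disregarded) ≤ 50 [not met]
  The trustee does not carry Stage 2.
So the beneficiary prevails.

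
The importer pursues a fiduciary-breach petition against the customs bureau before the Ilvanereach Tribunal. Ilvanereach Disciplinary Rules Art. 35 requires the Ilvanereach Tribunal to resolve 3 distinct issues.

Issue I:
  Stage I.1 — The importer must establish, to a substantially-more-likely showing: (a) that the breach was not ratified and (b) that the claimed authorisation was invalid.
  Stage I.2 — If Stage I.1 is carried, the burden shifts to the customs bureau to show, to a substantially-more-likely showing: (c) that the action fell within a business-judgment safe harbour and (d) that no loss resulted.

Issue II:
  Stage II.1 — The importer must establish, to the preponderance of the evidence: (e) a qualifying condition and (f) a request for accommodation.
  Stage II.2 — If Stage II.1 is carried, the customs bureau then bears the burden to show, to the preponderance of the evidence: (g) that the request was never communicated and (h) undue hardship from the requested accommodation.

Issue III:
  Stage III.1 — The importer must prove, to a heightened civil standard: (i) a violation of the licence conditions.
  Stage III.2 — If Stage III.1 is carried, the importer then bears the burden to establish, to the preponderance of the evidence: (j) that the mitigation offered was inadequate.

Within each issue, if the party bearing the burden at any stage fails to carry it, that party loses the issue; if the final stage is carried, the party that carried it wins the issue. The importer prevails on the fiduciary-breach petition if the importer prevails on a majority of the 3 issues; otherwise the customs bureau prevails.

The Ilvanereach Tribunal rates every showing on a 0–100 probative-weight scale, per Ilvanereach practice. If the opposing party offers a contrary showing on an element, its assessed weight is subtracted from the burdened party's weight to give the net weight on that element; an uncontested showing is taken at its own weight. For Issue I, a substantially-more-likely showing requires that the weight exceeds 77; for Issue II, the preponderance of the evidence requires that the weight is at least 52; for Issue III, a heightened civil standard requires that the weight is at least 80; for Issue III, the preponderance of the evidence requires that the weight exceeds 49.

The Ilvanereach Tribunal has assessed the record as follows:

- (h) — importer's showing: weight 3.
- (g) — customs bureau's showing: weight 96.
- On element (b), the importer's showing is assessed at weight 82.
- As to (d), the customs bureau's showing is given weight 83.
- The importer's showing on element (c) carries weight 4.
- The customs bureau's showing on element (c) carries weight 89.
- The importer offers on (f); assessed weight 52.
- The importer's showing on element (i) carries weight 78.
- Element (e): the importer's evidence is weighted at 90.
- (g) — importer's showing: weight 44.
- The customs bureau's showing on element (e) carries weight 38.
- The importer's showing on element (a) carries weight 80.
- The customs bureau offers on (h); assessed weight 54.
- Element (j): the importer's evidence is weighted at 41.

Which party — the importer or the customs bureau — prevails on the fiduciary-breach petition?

— Issue I —
Stage I.1 — burden on importer; standard: a substantially-more-likely showing (weight exceeds 77).
    (a): 80 > 77 [met]
    (b): 82 > 77 [met]
  Stage I.1 is satisfied; the onus moves to the customs bureau.
Stage I.2 — burden on customs bureau; standard: a substantially-more-likely showing (weight exceeds 77).
    (c): 89 − 4 = 85 > 77 [met]
    (d): 83 > 77 [met]
  All elements met at the final stage.
All stages carried — the customs bureau prevails on this issue.
— Issue II —
Stage II.1 — burden on importer; standard: the preponderance of the evidence (weight is at least 52).
    (e): 90 − 38 = 52 ≥ 52 [met]
    (f): 52 ≥ 52 [met]
  Stage II.1 carried; the burden shifts to the customs bureau.
Stage II.2 — burden on customs bureau; standard: the preponderance of the evidence (weight is at least 52).
    (g): 96 − 44 = 52 ≥ 52 [met]
    (h): 54 − 3 = 51 < 52 [not met]
  The customs bureau does not carry Stage II.2.
So the importer prevails on this issue.
— Issue III —
Stage III.1 — burden on importer; standard: a heightened civil standard (weight is at least 80).
    (i): 78 < 80 [not met]
  The importer does not carry Stage III.1.
The customs bureau prevails on this issue.
Per-issue: Issue I → customs bureau; Issue II → importer; Issue III → customs bureau. The importer must prevail on a majority of issues; overall, the customs bureau prevails.

customs bureau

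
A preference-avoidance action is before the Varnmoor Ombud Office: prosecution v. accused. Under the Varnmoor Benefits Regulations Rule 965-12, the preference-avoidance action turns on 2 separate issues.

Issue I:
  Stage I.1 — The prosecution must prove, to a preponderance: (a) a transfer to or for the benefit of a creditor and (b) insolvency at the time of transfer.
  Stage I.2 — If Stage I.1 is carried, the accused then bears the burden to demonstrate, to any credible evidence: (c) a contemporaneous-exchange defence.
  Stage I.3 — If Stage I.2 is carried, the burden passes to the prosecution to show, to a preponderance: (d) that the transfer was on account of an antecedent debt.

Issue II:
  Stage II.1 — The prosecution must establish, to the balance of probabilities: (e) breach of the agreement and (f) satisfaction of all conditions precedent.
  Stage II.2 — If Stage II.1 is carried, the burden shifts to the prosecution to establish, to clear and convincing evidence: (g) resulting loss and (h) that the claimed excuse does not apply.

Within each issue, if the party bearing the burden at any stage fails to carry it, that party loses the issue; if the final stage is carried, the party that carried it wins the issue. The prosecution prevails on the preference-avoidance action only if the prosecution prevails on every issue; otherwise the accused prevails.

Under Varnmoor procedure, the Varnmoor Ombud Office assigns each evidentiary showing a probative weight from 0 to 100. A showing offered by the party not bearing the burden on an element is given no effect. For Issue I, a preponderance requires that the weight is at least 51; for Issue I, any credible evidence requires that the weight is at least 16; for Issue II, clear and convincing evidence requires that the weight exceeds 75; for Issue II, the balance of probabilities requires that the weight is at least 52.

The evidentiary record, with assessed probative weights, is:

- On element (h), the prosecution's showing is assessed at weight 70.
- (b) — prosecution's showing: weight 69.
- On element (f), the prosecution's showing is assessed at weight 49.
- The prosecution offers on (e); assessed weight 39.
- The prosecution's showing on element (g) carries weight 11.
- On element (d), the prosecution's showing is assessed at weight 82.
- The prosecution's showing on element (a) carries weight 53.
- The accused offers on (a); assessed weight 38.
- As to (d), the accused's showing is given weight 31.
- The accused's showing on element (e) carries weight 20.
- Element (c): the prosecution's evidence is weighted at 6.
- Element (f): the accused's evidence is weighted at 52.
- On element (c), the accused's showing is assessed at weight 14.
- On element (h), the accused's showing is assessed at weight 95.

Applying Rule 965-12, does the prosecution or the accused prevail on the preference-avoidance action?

accused

— Issue I —
Stage I.1 (prosecution, a preponderance, weight is at least 51): (a) 53 (accused's 38 disregarded) ≥ 51 — meets; (b) 69 ≥ 51 — meets.
  Stage I.1 carried; the burden shifts to the accused.
Stage I.2 (accused, any credible evidence, weight is at least 16): (c) 14 (prosecution's 6 disregarded) < 16 — fails.
  Stage I.2 not carried; the accused fails its burden.
The analysis ends at Stage I.2; the prosecution prevails on this issue.
— Issue II —
Stage II.1 — burden on prosecution; standard: the balance of probabilities (weight is at least 52).
    (e): 39 (accused's 20 disregarded) < 52 [not met]
    (f): 49 (accused's 52 disregarded) < 52 [not met]
  Stage II.1 not carried; the prosecution fails its burden.
The accused prevails on this issue.
Per-issue: Issue I → prosecution; Issue II → accused. The prosecution must prevail on every issue; overall, the accused prevails.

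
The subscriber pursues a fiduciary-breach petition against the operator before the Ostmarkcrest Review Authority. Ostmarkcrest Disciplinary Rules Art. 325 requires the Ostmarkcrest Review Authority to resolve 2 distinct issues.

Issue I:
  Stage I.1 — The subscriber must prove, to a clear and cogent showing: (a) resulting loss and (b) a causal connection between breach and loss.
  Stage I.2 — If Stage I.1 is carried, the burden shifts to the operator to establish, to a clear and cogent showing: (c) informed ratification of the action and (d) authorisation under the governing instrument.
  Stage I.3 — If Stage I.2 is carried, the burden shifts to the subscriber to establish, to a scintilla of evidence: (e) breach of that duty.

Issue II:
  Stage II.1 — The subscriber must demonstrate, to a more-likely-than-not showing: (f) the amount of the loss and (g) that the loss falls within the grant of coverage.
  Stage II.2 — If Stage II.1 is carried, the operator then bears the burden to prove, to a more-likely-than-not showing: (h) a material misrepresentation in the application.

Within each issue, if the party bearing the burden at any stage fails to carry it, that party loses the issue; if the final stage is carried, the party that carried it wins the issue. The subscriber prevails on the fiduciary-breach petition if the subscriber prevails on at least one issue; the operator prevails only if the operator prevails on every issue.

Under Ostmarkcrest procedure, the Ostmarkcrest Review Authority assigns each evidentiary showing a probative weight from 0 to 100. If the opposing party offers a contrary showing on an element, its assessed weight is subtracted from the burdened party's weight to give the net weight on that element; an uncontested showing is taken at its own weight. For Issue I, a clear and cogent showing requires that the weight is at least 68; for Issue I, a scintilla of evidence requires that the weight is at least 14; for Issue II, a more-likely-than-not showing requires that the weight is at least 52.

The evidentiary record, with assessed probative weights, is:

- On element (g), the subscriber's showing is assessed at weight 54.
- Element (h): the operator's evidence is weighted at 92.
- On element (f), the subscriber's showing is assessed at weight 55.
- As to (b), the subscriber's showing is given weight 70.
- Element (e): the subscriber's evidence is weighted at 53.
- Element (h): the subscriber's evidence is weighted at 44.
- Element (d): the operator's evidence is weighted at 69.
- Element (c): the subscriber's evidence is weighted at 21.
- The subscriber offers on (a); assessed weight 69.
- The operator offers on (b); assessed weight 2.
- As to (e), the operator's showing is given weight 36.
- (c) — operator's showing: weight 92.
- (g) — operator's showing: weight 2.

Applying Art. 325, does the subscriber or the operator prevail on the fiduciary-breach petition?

— Issue I —
At Stage I.1 the subscriber must meet a clear and cogent showing (weight is at least 68): on (a) the weight is 69, which does reach 68, so (a) meets the standard; on (b) the weight is 70 less the opposing 2 gives net 68, which does reach 68, so (b) meets the standard.
  The subscriber carries Stage I.1; the operator now bears the burden.
At Stage I.2 the operator must meet a clear and cogent showing (weight is at least 68): on (c) the weight is 92 less the opposing 21 gives net 71, which does reach 68, so (c) meets the standard; on (d) the weight is 69, ≥ 68, so (d) meets the standard.
  Stage I.2 is satisfied; the onus moves to the subscriber.
At Stage I.3 the subscriber must meet a scintilla of evidence (weight is at least 14): on (e) the weight is 53 less the opposing 36 gives net 17, which does reach 14, so (e) meets the standard.
  All elements met at the final stage.
Every stage carried; the subscriber prevails on this issue.
— Issue II —
At Stage II.1 the subscriber must meet a more-likely-than-not showing (weight is at least 52): on (f) the weight is 55, which does reach 52, so (f) meets the standard; on (g) the weight is 54 less the opposing 2 gives net 52, ≥ 52, so (g) meets the standard.
  All elements met. The burden passes to the operator.
At Stage II.2 the operator must meet a more-likely-than-not showing (weight is at least 52): on (h) the weight is 92 less the opposing 44 gives net 48, < 52, so (h) does not meet the standard.
  The operator does not carry Stage II.2.
The analysis ends at Stage II.2; the subscriber prevails on this issue.
Per-issue: Issue I → subscriber; Issue II → subscriber. The subscriber must prevail on at least one issue; overall, the subscriber prevails.

subscriber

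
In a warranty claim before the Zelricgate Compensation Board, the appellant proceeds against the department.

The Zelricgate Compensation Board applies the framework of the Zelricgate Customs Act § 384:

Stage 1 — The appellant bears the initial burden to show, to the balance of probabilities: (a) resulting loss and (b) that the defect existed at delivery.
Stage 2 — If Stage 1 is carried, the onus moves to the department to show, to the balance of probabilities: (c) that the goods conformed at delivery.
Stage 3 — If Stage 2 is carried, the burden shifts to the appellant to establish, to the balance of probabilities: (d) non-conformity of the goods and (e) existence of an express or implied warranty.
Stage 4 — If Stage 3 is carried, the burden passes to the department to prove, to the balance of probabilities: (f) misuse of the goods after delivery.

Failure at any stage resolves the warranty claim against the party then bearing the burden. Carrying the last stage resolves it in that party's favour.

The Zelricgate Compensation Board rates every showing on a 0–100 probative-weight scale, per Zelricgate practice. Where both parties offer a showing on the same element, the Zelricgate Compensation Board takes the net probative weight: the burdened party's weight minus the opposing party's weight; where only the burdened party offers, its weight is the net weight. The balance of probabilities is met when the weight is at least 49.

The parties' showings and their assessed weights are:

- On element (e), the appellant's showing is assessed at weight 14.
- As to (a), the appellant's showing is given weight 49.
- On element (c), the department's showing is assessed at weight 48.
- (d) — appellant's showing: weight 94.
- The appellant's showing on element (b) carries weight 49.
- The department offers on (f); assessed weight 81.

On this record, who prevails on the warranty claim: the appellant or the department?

appellant

At Stage 1 the appellant must meet the balance of probabilities (weight is at least 49): on (a) the weight is 49, ≥ 49, so (a) meets the standard; on (b) the weight is 49, ≥ 49, so (b) meets the standard.
  All elements met. The burden passes to the department.
At Stage 2 the department must meet the balance of probabilities (weight is at least 49): on (c) the weight is 48, < 49, so (c) does not meet the standard.
  The department does not carry Stage 2.
The appellant prevails.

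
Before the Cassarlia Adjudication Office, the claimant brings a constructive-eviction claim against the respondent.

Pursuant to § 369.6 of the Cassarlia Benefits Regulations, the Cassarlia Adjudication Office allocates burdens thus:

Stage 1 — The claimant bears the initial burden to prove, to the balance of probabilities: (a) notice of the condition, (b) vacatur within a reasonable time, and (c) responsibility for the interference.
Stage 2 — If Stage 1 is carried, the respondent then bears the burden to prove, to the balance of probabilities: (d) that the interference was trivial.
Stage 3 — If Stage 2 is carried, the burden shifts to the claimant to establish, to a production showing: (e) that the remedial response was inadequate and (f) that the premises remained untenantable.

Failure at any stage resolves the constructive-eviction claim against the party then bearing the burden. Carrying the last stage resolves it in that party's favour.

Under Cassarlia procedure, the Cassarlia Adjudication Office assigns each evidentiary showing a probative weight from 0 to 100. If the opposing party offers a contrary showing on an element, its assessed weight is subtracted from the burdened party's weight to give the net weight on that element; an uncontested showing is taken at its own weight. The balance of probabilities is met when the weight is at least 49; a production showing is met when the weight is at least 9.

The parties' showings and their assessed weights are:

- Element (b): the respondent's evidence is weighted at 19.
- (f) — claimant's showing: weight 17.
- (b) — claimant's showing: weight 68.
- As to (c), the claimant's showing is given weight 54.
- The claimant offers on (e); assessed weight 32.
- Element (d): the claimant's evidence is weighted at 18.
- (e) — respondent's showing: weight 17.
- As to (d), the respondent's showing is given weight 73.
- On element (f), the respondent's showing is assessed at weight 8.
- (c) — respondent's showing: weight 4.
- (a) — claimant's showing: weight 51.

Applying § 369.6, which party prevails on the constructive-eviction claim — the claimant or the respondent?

At Stage 1 the claimant must meet the balance of probabilities (weight is at least 49): on (a) the weight is 51, which does reach 49, so (a) meets the standard; on (b) the weight is 68 less the opposing 19 gives net 49, ≥ 49, so (b) meets the standard; on (c) the weight is 54 less the opposing 4 gives net 50, which does reach 49, so (c) meets the standard.
  The claimant carries Stage 1; the respondent now bears the burden.
At Stage 2 the respondent must meet the balance of probabilities (weight is at least 49): on (d) the weight is 73 less the opposing 18 gives net 55, ≥ 49, so (d) meets the standard.
  All elements met. The burden passes to the claimant.
At Stage 3 the claimant must meet a production showing (weight is at least 9): on (e) the weight is 32 less the opposing 17 gives net 15, ≥ 9, so (e) meets the standard; on (f) the weight is 17 less the opposing 8 gives net 9, ≥ 9, so (f) meets the standard.
  The claimant carries the last stage.
Every stage carried; the claimant prevails.

claimant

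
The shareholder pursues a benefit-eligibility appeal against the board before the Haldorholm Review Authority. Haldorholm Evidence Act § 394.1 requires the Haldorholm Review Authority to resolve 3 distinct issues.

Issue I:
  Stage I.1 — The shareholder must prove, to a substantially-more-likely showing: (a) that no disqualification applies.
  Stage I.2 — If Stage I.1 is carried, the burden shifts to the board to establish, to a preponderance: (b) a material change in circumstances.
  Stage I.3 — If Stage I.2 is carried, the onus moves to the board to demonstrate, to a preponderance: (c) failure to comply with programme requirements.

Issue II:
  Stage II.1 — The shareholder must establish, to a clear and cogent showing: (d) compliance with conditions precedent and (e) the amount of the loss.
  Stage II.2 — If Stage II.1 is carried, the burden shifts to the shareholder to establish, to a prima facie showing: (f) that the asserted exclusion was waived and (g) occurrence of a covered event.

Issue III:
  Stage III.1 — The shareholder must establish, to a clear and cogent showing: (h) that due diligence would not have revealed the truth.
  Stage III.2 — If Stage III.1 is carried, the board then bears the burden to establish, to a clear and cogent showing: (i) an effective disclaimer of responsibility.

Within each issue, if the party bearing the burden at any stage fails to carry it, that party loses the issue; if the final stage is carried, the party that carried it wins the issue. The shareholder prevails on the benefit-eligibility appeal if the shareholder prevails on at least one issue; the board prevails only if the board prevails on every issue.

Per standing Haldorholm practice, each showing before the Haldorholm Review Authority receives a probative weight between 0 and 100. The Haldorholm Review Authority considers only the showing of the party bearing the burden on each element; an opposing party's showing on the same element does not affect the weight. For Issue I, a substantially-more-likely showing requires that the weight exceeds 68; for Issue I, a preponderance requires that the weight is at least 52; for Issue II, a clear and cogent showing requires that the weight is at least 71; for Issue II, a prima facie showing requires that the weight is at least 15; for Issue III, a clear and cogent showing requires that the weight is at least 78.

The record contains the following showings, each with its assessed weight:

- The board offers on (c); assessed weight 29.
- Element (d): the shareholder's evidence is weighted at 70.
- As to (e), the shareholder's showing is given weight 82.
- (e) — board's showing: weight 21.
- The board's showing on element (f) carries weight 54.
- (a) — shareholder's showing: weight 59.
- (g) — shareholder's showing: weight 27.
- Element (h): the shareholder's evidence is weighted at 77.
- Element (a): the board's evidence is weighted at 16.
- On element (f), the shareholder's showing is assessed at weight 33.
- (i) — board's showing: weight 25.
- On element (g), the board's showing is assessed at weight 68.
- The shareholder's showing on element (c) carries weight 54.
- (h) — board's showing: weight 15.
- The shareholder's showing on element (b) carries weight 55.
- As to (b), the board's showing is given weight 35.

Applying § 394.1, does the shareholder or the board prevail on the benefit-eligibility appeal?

— Issue I —
Stage I.1 (shareholder, a substantially-more-likely showing, weight exceeds 68): (a) 59 (board's 16 disregarded) ≤ 68 — fails.
  Stage I.1 not carried; the shareholder fails its burden.
The board prevails on this issue.
— Issue II —
Stage II.1 — burden on shareholder; standard: a clear and cogent showing (weight is at least 71).
    (d): 70 < 71 [not met]
    (e): 82 (board's 21 disregarded) ≥ 71 [met]
  Not every element is met, so the shareholder fails to carry Stage II.1.
The board prevails on this issue.
— Issue III —
Stage III.1 — burden on shareholder; standard: a clear and cogent showing (weight is at least 78).
    (h): 77 (board's 15 disregarded) < 78 [not met]
  Not every element is met, so the shareholder fails to carry Stage III.1.
So the board prevails on this issue.
Per-issue: Issue I → board; Issue II → board; Issue III → board. The shareholder must prevail on at least one issue; overall, the board prevails.

board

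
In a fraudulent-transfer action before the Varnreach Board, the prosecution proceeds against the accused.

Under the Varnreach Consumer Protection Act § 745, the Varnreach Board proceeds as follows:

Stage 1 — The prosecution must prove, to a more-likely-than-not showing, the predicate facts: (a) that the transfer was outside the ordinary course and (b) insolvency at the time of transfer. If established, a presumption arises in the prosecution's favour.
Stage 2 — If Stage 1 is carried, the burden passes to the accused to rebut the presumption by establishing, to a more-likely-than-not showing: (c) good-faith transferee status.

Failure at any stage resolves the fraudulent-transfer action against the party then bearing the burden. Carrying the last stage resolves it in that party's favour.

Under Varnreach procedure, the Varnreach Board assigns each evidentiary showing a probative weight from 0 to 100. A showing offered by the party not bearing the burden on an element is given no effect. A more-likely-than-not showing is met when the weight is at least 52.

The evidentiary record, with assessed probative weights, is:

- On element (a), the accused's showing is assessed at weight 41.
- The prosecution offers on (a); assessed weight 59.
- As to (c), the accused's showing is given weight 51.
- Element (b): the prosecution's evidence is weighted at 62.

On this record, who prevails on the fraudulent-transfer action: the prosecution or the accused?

prosecution

Stage 1 (prosecution, a more-likely-than-not showing, weight is at least 52): (a) 59 (accused's 41 disregarded) ≥ 52 — meets; (b) 62 ≥ 52 — meets.
  Stage 1 carried; the burden shifts to the accused.
Stage 2 (accused, a more-likely-than-not showing, weight is at least 52): (c) 51 < 52 — fails.
  Not every element is met, so the accused fails to carry Stage 2.
The prosecution prevails.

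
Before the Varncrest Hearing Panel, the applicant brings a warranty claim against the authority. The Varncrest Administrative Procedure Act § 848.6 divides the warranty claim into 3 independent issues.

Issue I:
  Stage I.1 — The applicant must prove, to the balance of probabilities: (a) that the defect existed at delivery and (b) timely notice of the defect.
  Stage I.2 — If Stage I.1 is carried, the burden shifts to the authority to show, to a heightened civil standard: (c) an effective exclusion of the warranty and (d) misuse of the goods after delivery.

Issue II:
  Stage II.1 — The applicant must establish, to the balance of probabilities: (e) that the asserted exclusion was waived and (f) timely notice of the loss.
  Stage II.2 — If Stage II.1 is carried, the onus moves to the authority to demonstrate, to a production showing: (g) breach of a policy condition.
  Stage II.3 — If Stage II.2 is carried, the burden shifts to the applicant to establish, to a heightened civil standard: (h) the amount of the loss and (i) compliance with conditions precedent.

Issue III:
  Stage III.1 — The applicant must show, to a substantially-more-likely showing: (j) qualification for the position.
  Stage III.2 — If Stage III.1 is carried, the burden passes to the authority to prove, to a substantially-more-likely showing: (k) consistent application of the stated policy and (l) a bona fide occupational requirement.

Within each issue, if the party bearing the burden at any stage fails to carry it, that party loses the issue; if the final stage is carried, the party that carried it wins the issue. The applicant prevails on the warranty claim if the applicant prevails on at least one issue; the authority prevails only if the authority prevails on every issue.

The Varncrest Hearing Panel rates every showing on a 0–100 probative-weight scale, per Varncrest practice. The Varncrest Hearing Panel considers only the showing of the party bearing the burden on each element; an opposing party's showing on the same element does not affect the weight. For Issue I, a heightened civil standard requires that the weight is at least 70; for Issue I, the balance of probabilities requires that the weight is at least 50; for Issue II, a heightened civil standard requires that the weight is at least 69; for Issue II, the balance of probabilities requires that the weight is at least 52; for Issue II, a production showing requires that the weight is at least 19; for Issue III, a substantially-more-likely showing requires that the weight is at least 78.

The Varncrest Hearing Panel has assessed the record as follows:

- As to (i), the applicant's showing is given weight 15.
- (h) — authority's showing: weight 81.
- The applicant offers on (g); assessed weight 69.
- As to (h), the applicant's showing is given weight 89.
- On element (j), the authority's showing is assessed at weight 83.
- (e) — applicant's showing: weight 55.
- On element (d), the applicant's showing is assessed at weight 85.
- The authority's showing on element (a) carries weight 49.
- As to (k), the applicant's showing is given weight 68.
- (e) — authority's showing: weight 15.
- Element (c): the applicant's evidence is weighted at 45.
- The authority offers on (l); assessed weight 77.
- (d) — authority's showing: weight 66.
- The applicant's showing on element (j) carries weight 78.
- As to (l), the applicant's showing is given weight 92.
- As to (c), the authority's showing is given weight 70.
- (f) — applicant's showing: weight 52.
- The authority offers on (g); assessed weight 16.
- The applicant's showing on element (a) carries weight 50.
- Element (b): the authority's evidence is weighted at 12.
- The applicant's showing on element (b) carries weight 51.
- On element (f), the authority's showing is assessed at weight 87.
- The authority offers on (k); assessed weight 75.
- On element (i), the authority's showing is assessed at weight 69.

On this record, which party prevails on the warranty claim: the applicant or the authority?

— Issue I —
Stage I.1 (applicant, the balance of probabilities, weight is at least 50): (a) 50 (authority's 49 disregarded) ≥ 50 — meets; (b) 51 (authority's 12 disregarded) ≥ 50 — meets.
  Stage I.1 is satisfied; the onus moves to the authority.
Stage I.2 (authority, a heightened civil standard, weight is at least 70): (c) 70 (applicant's 45 disregarded) ≥ 70 — meets; (d) 66 (applicant's 85 disregarded) < 70 — fails.
  The authority does not carry Stage I.2.
The applicant prevails on this issue.
— Issue II —
At Stage II.1 the applicant must meet the balance of probabilities (weight is at least 52): on (e) the weight is 55 (the authority's 15 is given no effect), ≥ 52, so (e) meets the standard; on (f) the weight is 52 (the authority's 87 is given no effect), which does reach 52, so (f) meets the standard.
  All elements met. The burden passes to the authority.
At Stage II.2 the authority must meet a production showing (weight is at least 19): on (g) the weight is 16 (the applicant's 69 is given no effect), which does not reach 19, so (g) does not meet the standard.
  Stage II.2 not carried; the authority fails its burden.
So the applicant prevails on this issue.
— Issue III —
At Stage III.1 the applicant must meet a substantially-more-likely showing (weight is at least 78): on (j) the weight is 78 (the authority's 83 is given no effect), ≥ 78, so (j) meets the standard.
  All elements met. The burden passes to the authority.
At Stage III.2 the authority must meet a substantially-more-likely showing (weight is at least 78): on (k) the weight is 75 (the applicant's 68 is given no effect), < 78, so (k) does not meet the standard; on (l) the weight is 77 (the applicant's 92 is given no effect), which does not reach 78, so (l) does not meet the standard.
  The authority does not carry Stage III.2.
The applicant prevails on this issue.
Per-issue: Issue I → applicant; Issue II → applicant; Issue III → applicant. The applicant must prevail on at least one issue; overall, the applicant prevails.

applicant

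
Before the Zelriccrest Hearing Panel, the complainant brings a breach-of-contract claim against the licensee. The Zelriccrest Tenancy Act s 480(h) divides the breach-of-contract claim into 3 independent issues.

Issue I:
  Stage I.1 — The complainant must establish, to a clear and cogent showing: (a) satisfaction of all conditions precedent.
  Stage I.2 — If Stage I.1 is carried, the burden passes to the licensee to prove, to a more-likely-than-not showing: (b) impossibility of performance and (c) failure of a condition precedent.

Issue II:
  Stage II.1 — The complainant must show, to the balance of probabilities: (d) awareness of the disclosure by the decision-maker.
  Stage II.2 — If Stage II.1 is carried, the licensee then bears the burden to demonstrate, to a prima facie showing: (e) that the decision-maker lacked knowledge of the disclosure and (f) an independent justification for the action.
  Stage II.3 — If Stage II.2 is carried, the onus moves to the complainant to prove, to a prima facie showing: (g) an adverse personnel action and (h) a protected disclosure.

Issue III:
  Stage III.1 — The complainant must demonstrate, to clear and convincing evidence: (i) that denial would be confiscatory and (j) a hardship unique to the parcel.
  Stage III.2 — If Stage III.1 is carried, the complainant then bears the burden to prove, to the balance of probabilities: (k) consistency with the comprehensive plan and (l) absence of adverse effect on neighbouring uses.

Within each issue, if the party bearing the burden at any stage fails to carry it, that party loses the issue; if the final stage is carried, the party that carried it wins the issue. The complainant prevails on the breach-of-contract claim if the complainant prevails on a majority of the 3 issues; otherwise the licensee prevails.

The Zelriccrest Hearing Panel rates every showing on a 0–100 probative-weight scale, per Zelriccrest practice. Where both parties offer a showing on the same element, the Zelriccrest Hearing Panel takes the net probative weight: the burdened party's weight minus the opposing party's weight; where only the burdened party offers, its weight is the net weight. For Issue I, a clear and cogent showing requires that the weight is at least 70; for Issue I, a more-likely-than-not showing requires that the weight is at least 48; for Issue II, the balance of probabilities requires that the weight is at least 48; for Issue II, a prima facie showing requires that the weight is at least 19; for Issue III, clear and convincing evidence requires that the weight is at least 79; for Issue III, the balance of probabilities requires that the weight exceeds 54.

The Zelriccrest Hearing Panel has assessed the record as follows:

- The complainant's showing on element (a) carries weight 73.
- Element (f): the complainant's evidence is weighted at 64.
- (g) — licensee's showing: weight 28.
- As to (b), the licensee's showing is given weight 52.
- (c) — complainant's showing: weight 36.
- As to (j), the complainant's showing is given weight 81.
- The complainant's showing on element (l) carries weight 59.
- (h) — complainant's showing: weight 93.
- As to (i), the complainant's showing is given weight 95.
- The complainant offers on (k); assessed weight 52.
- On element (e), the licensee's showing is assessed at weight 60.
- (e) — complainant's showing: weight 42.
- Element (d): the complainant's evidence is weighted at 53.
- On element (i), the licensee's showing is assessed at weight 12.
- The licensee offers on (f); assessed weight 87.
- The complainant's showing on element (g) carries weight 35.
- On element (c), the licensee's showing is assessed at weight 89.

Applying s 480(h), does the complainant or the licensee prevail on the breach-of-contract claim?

licensee

— Issue I —
At Stage I.1 the complainant must meet a clear and cogent showing (weight is at least 70): on (a) the weight is 73, which does reach 70, so (a) meets the standard.
  Stage I.1 carried; the burden shifts to the licensee.
At Stage I.2 the licensee must meet a more-likely-than-not showing (weight is at least 48): on (b) the weight is 52, which does reach 48, so (b) meets the standard; on (c) the weight is 89 less the opposing 36 gives net 53, ≥ 48, so (c) meets the standard.
  All elements met at the final stage.
Every stage carried; the licensee prevails on this issue.
— Issue II —
Stage II.1 — burden on complainant; standard: the balance of probabilities (weight is at least 48).
    (d): 53 ≥ 48 [met]
  Stage II.1 is satisfied; the onus moves to the licensee.
Stage II.2 — burden on licensee; standard: a prima facie showing (weight is at least 19).
    (e): 60 − 42 = 18 < 19 [not met]
    (f): 87 − 64 = 23 ≥ 19 [met]
  The licensee does not carry Stage II.2.
The analysis ends at Stage II.2; the complainant prevails on this issue.
— Issue III —
At Stage III.1 the complainant must meet clear and convincing evidence (weight is at least 79): on (i) the weight is 95 less the opposing 12 gives net 83, ≥ 79, so (i) meets the standard; on (j) the weight is 81, which does reach 79, so (j) meets the standard.
  All elements met. The complainant retains the burden for Stage III.2.
At Stage III.2 the complainant must meet the balance of probabilities (weight exceeds 54): on (k) the weight is 52, which does not exceed 54, so (k) does not meet the standard; on (l) the weight is 59, which does exceed 54, so (l) meets the standard.
  Not every element is met, so the complainant fails to carry Stage III.2.
So the licensee prevails on this issue.
Per-issue: Issue I → licensee; Issue II → complainant; Issue III → licensee. The complainant must prevail on a majority of issues; overall, the licensee prevails.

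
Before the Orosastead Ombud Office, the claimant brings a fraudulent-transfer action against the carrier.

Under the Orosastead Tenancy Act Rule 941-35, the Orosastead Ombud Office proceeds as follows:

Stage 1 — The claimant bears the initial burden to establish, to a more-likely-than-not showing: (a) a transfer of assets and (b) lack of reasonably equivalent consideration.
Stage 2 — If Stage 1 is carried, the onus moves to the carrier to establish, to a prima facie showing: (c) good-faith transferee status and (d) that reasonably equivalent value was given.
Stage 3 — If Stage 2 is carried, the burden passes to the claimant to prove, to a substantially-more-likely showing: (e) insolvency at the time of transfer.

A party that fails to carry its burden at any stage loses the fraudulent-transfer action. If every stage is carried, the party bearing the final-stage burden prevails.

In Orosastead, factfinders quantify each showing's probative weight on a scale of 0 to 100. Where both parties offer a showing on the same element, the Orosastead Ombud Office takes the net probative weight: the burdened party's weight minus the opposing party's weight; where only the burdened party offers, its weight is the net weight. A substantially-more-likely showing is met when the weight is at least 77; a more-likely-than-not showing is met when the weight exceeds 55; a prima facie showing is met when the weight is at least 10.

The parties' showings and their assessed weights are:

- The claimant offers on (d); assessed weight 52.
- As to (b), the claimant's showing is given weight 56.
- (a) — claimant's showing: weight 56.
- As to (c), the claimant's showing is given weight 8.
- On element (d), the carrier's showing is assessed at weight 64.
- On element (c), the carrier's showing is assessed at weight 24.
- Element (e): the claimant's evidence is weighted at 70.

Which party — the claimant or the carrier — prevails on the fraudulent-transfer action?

At Stage 1 the claimant must meet a more-likely-than-not showing (weight exceeds 55): on (a) the weight is 56, which does exceed 55, so (a) meets the standard; on (b) the weight is 56, which does exceed 55, so (b) meets the standard.
  The claimant carries Stage 1; the carrier now bears the burden.
At Stage 2 the carrier must meet a prima facie showing (weight is at least 10): on (c) the weight is 24 less the opposing 8 gives net 16, which does reach 10, so (c) meets the standard; on (d) the weight is 64 less the opposing 52 gives net 12, ≥ 10, so (d) meets the standard.
  Stage 2 carried; the burden shifts to the claimant.
At Stage 3 the claimant must meet a substantially-more-likely showing (weight is at least 77): on (e) the weight is 70, < 77, so (e) does not meet the standard.
  The claimant does not carry Stage 3.
The carrier prevails.

carrier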